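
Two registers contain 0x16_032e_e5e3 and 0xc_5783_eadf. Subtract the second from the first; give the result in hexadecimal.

0x9abaafb04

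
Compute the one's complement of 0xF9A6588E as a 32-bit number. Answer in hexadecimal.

Each hex digit d becomes F−d:
  F→0, 9→6, A→5, 6→9, 5→A, 8→7, 8→7, E→1

0x0659A771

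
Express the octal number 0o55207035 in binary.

Each octal digit is 3 bits: 5=101 5=101 2=010 0=000 7=111 0=000 3=011 5=101.

0b101101010000111000011101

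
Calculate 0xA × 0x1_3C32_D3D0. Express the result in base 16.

Multiply each base-16 digit by 10, carrying:
  0×10 = 0 → write 0
  D×10 = 130 → write 2 carry 8
  3×10+8 = 38 → write 6 carry 2
  D×10+2 = 132 → write 4 carry 8
  2×10+8 = 28 → write C carry 1
  3×10+1 = 31 → write F carry 1
  C×10+1 = 121 → write 9 carry 7
  3×10+7 = 37 → write 5 carry 2
  1×10+2 = 12 → write C

0xC59FC4620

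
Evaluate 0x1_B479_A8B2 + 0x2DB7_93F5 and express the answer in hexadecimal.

0x1E2313CA7

Add column by column in base 16, right to left:
  2+5 = 7
  B+F = A carry 1
  8+3+1 = C
  A+9 = 3 carry 1
  9+7+1 = 1 carry 1
  7+B+1 = 3 carry 1
  4+D+1 = 2 carry 1
  B+2+1 = E
  1+0 = 1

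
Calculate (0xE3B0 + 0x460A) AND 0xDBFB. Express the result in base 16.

0x9BA

Add column by column in base 16, right to left:
  0+A = A
  B+0 = B
  3+6 = 9
  E+4 = 2 carry 1
  final carry 1
Sum = 0x129BA; now AND with 0xDBFB:
  1&0=0, 2&D=0, 9&B=9, B&F=B, A&B=A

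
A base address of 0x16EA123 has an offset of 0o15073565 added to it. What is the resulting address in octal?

0x16EA123 = 0o133520443 in octal.
Add column by column in base 8, right to left:
  3+5 = 0 carry 1
  4+6+1 = 3 carry 1
  4+5+1 = 2 carry 1
  0+3+1 = 4
  2+7 = 1 carry 1
  5+0+1 = 6
  3+5 = 0 carry 1
  3+1+1 = 5
  1+0 = 1

0o150614230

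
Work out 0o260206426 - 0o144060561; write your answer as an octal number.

0o114125645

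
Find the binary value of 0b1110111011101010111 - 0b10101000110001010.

0b1100010010111001101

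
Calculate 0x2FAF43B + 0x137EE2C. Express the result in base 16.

Add column by column in base 16, right to left:
  B+C = 7 carry 1
  3+2+1 = 6
  4+E = 2 carry 1
  F+E+1 = E carry 1
  A+7+1 = 2 carry 1
  F+3+1 = 3 carry 1
  2+1+1 = 4

0x432E267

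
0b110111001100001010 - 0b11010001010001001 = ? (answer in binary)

Subtract column by column in base 2:
  0-1 → 1 (borrow)
  1-0-1 → 0
  0-0 → 0
  1-1 → 0
  0-0 → 0
  0-0 → 0
  0-0 → 0
  0-1 → 1 (borrow)
  1-0-1 → 0
  1-1 → 0
  0-0 → 0
  0-0 → 0
  1-0 → 1
  1-1 → 0
  1-0 → 1
  0-1 → 1 (borrow)
  1-1-1 → 1 (borrow)
  1-0-1 → 0

0b11101000010000001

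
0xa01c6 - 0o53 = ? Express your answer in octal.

0o2400633

0xa01c6 = 0o2400706 in octal.
Subtract column by column in base 8:
  6-3 → 3
  0-5 → 3 (borrow)
  7-0-1 → 6
  0-0 → 0
  0-0 → 0
  4-0 → 4
  2-0 → 2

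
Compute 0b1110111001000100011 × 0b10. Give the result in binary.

Multiply each base-2 digit by 2, carrying:
  1×2 = 2 → write 0 carry 1
  1×2+1 = 3 → write 1 carry 1
  0×2+1 = 1 → write 1
  0×2 = 0 → write 0
  0×2 = 0 → write 0
  1×2 = 2 → write 0 carry 1
  0×2+1 = 1 → write 1
  0×2 = 0 → write 0
  0×2 = 0 → write 0
  1×2 = 2 → write 0 carry 1
  0×2+1 = 1 → write 1
  0×2 = 0 → write 0
  1×2 = 2 → write 0 carry 1
  1×2+1 = 3 → write 1 carry 1
  1×2+1 = 3 → write 1 carry 1
  0×2+1 = 1 → write 1
  1×2 = 2 → write 0 carry 1
  1×2+1 = 3 → write 1 carry 1
  1×2+1 = 3 → write 1 carry 1
  remaining carry: 1

0b11101110010001000110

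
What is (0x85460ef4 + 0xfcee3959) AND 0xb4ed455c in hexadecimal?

0x8024404c

Add column by column in base 16, right to left:
  4+9 = d
  f+5 = 4 carry 1
  e+9+1 = 8 carry 1
  0+3+1 = 4
  6+e = 4 carry 1
  4+e+1 = 3 carry 1
  5+c+1 = 2 carry 1
  8+f+1 = 8 carry 1
  final carry 1
Sum = 0x18234484d; now AND with 0xb4ed455c:
  1&0=0, 8&b=8, 2&4=0, 3&e=2, 4&d=4, 4&4=4, 8&5=0, 4&5=4, d&c=c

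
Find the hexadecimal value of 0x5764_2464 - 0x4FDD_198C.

Subtract column by column in base 16:
  4-C → 8 (borrow)
  6-8-1 → D (borrow)
  4-9-1 → A (borrow)
  2-1-1 → 0
  4-D → 7 (borrow)
  6-D-1 → 8 (borrow)
  7-F-1 → 7 (borrow)
  5-4-1 → 0

0x7870AD8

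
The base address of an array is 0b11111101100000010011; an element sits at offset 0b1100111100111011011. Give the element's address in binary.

0b101100101000111101110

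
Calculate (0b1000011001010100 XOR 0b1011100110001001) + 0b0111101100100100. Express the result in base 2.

0b1011101100000001

First 0b1000011001010100 XOR 0b1011100110001001 = 0b0011111111011101.
Add column by column in base 2, right to left:
  1+0 = 1
  0+0 = 0
  1+1 = 0 carry 1
  1+0+1 = 0 carry 1
  1+0+1 = 0 carry 1
  0+1+1 = 0 carry 1
  1+0+1 = 0 carry 1
  1+0+1 = 0 carry 1
  1+1+1 = 1 carry 1
  1+1+1 = 1 carry 1
  1+0+1 = 0 carry 1
  1+1+1 = 1 carry 1
  1+1+1 = 1 carry 1
  1+1+1 = 1 carry 1
  0+1+1 = 0 carry 1
  final carry 1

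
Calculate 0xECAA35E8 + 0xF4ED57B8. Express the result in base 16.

0x1E1978DA0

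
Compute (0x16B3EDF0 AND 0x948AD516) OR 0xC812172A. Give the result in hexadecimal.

0xDC92D73A

0x16B3EDF0 AND 0x948AD516 = 0x1482C510.
Then OR with 0xC812172A.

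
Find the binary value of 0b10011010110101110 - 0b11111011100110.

Subtract column by column in base 2:
  0-0 → 0
  1-1 → 0
  1-1 → 0
  1-0 → 1
  0-0 → 0
  1-1 → 0
  0-1 → 1 (borrow)
  1-1-1 → 1 (borrow)
  1-0-1 → 0
  0-1 → 1 (borrow)
  1-1-1 → 1 (borrow)
  0-1-1 → 0 (borrow)
  1-1-1 → 1 (borrow)
  1-1-1 → 1 (borrow)
  0-0-1 → 1 (borrow)
  0-0-1 → 1 (borrow)
  1-0-1 → 0

0b1111011011001000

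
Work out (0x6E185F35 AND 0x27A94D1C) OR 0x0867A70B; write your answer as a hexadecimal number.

0x2E6FEF1F

0x6E185F35 AND 0x27A94D1C = 0x26084D14.
Then OR with 0x0867A70B.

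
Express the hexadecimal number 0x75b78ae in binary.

0b111010110110111100010101110

Expand each hex digit to 4 bits: 7=0111 5=0101 b=1011 7=0111 8=1000 a=1010 e=1110.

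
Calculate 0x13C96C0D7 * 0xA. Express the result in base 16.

0xC5DE38866

Multiply each base-16 digit by 10, carrying:
  7×10 = 70 → write 6 carry 4
  D×10+4 = 134 → write 6 carry 8
  0×10+8 = 8 → write 8
  C×10 = 120 → write 8 carry 7
  6×10+7 = 67 → write 3 carry 4
  9×10+4 = 94 → write E carry 5
  C×10+5 = 125 → write D carry 7
  3×10+7 = 37 → write 5 carry 2
  1×10+2 = 12 → write C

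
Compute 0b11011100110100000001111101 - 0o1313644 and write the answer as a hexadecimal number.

0x36DA8D9

0b11011100110100000001111101 = 0x373407D in hexadecimal.
0o1313644 = 0x597A4 in hexadecimal.
Subtract column by column in base 16:
  D-4 → 9
  7-A → D (borrow)
  0-7-1 → 8 (borrow)
  4-9-1 → A (borrow)
  3-5-1 → D (borrow)
  7-0-1 → 6
  3-0 → 3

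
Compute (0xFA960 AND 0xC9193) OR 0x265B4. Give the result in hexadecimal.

0xFA960 AND 0xC9193 = 0xC8100.
Then OR with 0x265B4.

0xEE5B4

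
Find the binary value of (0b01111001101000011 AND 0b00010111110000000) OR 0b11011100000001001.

0b11011101100001001

0b01111001101000011 AND 0b00010111110000000 = 0b00010001100000000.
Then OR with 0b11011100000001001.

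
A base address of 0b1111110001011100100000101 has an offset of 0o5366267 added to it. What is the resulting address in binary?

0o5366267 = 0b101011110110010110111 in binary.
Add column by column in base 2, right to left:
  1+1 = 0 carry 1
  0+1+1 = 0 carry 1
  1+1+1 = 1 carry 1
  0+0+1 = 1
  0+1 = 1
  0+1 = 1
  0+0 = 0
  0+1 = 1
  1+0 = 1
  0+0 = 0
  0+1 = 1
  1+1 = 0 carry 1
  1+0+1 = 0 carry 1
  1+1+1 = 1 carry 1
  0+1+1 = 0 carry 1
  1+1+1 = 1 carry 1
  0+1+1 = 0 carry 1
  0+0+1 = 1
  0+1 = 1
  1+0 = 1
  1+1 = 0 carry 1
  1+0+1 = 0 carry 1
  1+0+1 = 0 carry 1
  1+0+1 = 0 carry 1
  1+0+1 = 0 carry 1
  final carry 1

0b10000011101010010110111100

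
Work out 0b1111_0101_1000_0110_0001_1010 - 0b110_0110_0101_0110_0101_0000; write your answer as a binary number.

0b100011110010111111001010

Subtract column by column in base 2:
  0-0 → 0
  1-0 → 1
  0-0 → 0
  1-0 → 1
  1-1 → 0
  0-0 → 0
  0-1 → 1 (borrow)
  0-0-1 → 1 (borrow)
  0-0-1 → 1 (borrow)
  1-1-1 → 1 (borrow)
  1-1-1 → 1 (borrow)
  0-0-1 → 1 (borrow)
  0-1-1 → 0 (borrow)
  0-0-1 → 1 (borrow)
  0-1-1 → 0 (borrow)
  1-0-1 → 0
  1-0 → 1
  0-1 → 1 (borrow)
  1-1-1 → 1 (borrow)
  0-0-1 → 1 (borrow)
  1-0-1 → 0
  1-1 → 0
  1-1 → 0
  1-0 → 1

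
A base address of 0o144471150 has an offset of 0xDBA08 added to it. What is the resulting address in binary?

0b1101000000010110001110000

0o144471150 = 0b1100100100111001001101000 in binary.
0xDBA08 = 0b11011011101000001000 in binary.
Add column by column in base 2, right to left:
  0+0 = 0
  0+0 = 0
  0+0 = 0
  1+1 = 0 carry 1
  0+0+1 = 1
  1+0 = 1
  1+0 = 1
  0+0 = 0
  0+0 = 0
  1+1 = 0 carry 1
  0+0+1 = 1
  0+1 = 1
  1+1 = 0 carry 1
  1+1+1 = 1 carry 1
  1+0+1 = 0 carry 1
  0+1+1 = 0 carry 1
  0+1+1 = 0 carry 1
  1+0+1 = 0 carry 1
  0+1+1 = 0 carry 1
  0+1+1 = 0 carry 1
  1+0+1 = 0 carry 1
  0+0+1 = 1
  0+0 = 0
  1+0 = 1
  1+0 = 1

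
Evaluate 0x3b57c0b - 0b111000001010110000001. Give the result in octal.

0x3b57c0b = 0o355276013 in octal.
0b111000001010110000001 = 0o7012601 in octal.
Subtract column by column in base 8:
  3-1 → 2
  1-0 → 1
  0-6 → 2 (borrow)
  6-2-1 → 3
  7-1 → 6
  2-0 → 2
  5-7 → 6 (borrow)
  5-0-1 → 4
  3-0 → 3

0o346263212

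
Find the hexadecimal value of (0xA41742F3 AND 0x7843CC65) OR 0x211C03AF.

0xA41742F3 AND 0x7843CC65 = 0x20034061.
Then OR with 0x211C03AF.

0x211F43EF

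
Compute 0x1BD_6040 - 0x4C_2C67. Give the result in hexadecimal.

Subtract column by column in base 16:
  0-7 → 9 (borrow)
  4-6-1 → D (borrow)
  0-C-1 → 3 (borrow)
  6-2-1 → 3
  D-C → 1
  B-4 → 7
  1-0 → 1

0x17133D9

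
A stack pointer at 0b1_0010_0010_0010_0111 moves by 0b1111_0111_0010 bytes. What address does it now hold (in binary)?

0b10011000110011001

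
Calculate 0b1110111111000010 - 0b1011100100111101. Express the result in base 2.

0b11011010000101

Subtract column by column in base 2:
  0-1 → 1 (borrow)
  1-0-1 → 0
  0-1 → 1 (borrow)
  0-1-1 → 0 (borrow)
  0-1-1 → 0 (borrow)
  0-1-1 → 0 (borrow)
  1-0-1 → 0
  1-0 → 1
  1-1 → 0
  1-0 → 1
  1-0 → 1
  1-1 → 0
  0-1 → 1 (borrow)
  1-1-1 → 1 (borrow)
  1-0-1 → 0
  1-1 → 0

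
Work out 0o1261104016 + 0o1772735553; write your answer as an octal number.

0o3254041571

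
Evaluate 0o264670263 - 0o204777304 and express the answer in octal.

0o57670757

Subtract column by column in base 8:
  3-4 → 7 (borrow)
  6-0-1 → 5
  2-3 → 7 (borrow)
  0-7-1 → 0 (borrow)
  7-7-1 → 7 (borrow)
  6-7-1 → 6 (borrow)
  4-4-1 → 7 (borrow)
  6-0-1 → 5
  2-2 → 0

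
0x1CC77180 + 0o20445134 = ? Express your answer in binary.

0b11101000010011011101111011100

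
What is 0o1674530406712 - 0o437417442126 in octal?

0o1235110744564

Subtract column by column in base 8:
  2-6 → 4 (borrow)
  1-2-1 → 6 (borrow)
  7-1-1 → 5
  6-2 → 4
  0-4 → 4 (borrow)
  4-4-1 → 7 (borrow)
  0-7-1 → 0 (borrow)
  3-1-1 → 1
  5-4 → 1
  4-7 → 5 (borrow)
  7-3-1 → 3
  6-4 → 2
  1-0 → 1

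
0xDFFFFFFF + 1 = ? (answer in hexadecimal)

The trailing 7 digits are F (max in base 16), so adding 1 cascades: they roll to 0 and the next digit up increments.

0xE0000000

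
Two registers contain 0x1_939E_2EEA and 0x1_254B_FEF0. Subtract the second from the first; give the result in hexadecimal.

0x6E522FFA

Subtract column by column in base 16:
  A-0 → A
  E-F → F (borrow)
  E-E-1 → F (borrow)
  2-F-1 → 2 (borrow)
  E-B-1 → 2
  9-4 → 5
  3-5 → E (borrow)
  9-2-1 → 6
  1-1 → 0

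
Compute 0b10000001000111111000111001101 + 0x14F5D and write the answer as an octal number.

0o2011240452

0b10000001000111111000111001101 = 0o2010770715 in octal.
0x14F5D = 0o247535 in octal.
Add column by column in base 8, right to left:
  5+5 = 2 carry 1
  1+3+1 = 5
  7+5 = 4 carry 1
  0+7+1 = 0 carry 1
  7+4+1 = 4 carry 1
  7+2+1 = 2 carry 1
  0+0+1 = 1
  1+0 = 1
  0+0 = 0
  2+0 = 2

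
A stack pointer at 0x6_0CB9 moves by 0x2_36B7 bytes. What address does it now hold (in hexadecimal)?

0x84370

Add column by column in base 16, right to left:
  9+7 = 0 carry 1
  B+B+1 = 7 carry 1
  C+6+1 = 3 carry 1
  0+3+1 = 4
  6+2 = 8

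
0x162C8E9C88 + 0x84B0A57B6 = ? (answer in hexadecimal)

0x1E7798F43E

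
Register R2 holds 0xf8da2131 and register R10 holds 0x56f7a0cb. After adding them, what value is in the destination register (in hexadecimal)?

Add column by column in base 16, right to left:
  1+b = c
  3+c = f
  1+0 = 1
  2+a = c
  a+7 = 1 carry 1
  d+f+1 = d carry 1
  8+6+1 = f
  f+5 = 4 carry 1
  final carry 1

0x14fd1c1fc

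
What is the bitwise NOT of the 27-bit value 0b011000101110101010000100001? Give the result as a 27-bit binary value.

0b100111010001010101111011110

Invert each bit: 011000101110101010000100001 → 100111010001010101111011110.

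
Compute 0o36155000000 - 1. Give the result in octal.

0o36154777777

The trailing 6 digits are 0, so subtracting 1 borrows through: they become 7 and the next digit up decrements.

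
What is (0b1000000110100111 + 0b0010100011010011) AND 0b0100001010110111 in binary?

Add column by column in base 2, right to left:
  1+1 = 0 carry 1
  1+1+1 = 1 carry 1
  1+0+1 = 0 carry 1
  0+0+1 = 1
  0+1 = 1
  1+0 = 1
  0+1 = 1
  1+1 = 0 carry 1
  1+0+1 = 0 carry 1
  0+0+1 = 1
  0+0 = 0
  0+1 = 1
  0+0 = 0
  0+1 = 1
  0+0 = 0
  1+0 = 1
Sum = 0b1010101001111010; now AND with 0b0100001010110111:
  1010101001111010
& 0100001010110111
= 0000001000110010

0b1000110010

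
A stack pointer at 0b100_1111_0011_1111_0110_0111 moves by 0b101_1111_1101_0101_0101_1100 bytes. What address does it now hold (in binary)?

0b101011110001010011000011

Add column by column in base 2, right to left:
  1+0 = 1
  1+0 = 1
  1+1 = 0 carry 1
  0+1+1 = 0 carry 1
  0+1+1 = 0 carry 1
  1+0+1 = 0 carry 1
  1+1+1 = 1 carry 1
  0+0+1 = 1
  1+1 = 0 carry 1
  1+0+1 = 0 carry 1
  1+1+1 = 1 carry 1
  1+0+1 = 0 carry 1
  1+1+1 = 1 carry 1
  1+0+1 = 0 carry 1
  0+1+1 = 0 carry 1
  0+1+1 = 0 carry 1
  1+1+1 = 1 carry 1
  1+1+1 = 1 carry 1
  1+1+1 = 1 carry 1
  1+1+1 = 1 carry 1
  0+1+1 = 0 carry 1
  0+0+1 = 1
  1+1 = 0 carry 1
  final carry 1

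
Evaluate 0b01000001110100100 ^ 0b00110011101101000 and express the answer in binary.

0b01110010011001100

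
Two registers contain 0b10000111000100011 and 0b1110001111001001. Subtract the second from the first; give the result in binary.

Subtract column by column in base 2:
  1-1 → 0
  1-0 → 1
  0-0 → 0
  0-1 → 1 (borrow)
  0-0-1 → 1 (borrow)
  1-0-1 → 0
  0-1 → 1 (borrow)
  0-1-1 → 0 (borrow)
  0-1-1 → 0 (borrow)
  1-1-1 → 1 (borrow)
  1-0-1 → 0
  1-0 → 1
  0-0 → 0
  0-1 → 1 (borrow)
  0-1-1 → 0 (borrow)
  0-1-1 → 0 (borrow)
  1-0-1 → 0

0b10101001011010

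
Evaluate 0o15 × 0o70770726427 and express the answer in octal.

Multiply each base-8 digit by 13, carrying:
  7×13 = 91 → write 3 carry 11
  2×13+11 = 37 → write 5 carry 4
  4×13+4 = 56 → write 0 carry 7
  6×13+7 = 85 → write 5 carry 10
  2×13+10 = 36 → write 4 carry 4
  7×13+4 = 95 → write 7 carry 11
  0×13+11 = 11 → write 3 carry 1
  7×13+1 = 92 → write 4 carry 11
  7×13+11 = 102 → write 6 carry 12
  0×13+12 = 12 → write 4 carry 1
  7×13+1 = 92 → write 4 carry 11
  remaining carry: 13

0o1344643745053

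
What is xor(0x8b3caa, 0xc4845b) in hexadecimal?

XOR each hex digit independently (no carries):
  8^c=4, b^4=f, 3^8=b, c^4=8, a^5=f, a^b=1

0x4fb8f1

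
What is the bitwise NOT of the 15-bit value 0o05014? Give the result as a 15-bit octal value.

Each oct digit d becomes 7−d:
  0→7, 5→2, 0→7, 1→6, 4→3

0o72763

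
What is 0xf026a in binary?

0b11110000001001101010

Expand each hex digit to 4 bits: f=1111 0=0000 2=0010 6=0110 a=1010.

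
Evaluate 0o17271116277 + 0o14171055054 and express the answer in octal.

Add column by column in base 8, right to left:
  7+4 = 3 carry 1
  7+5+1 = 5 carry 1
  2+0+1 = 3
  6+5 = 3 carry 1
  1+5+1 = 7
  1+0 = 1
  1+1 = 2
  7+7 = 6 carry 1
  2+1+1 = 4
  7+4 = 3 carry 1
  1+1+1 = 3

0o33462173353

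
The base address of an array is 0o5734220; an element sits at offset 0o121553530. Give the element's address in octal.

Add column by column in base 8, right to left:
  0+0 = 0
  2+3 = 5
  2+5 = 7
  4+3 = 7
  3+5 = 0 carry 1
  7+5+1 = 5 carry 1
  5+1+1 = 7
  0+2 = 2
  0+1 = 1

0o127507750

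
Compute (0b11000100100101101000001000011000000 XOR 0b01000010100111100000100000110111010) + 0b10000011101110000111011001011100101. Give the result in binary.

0b100001001110000010000000010001011111

First 0b11000100100101101000001000011000000 XOR 0b01000010100111100000100000110111010 = 0b10000110000010001000101000101111010.
Add column by column in base 2, right to left:
  0+1 = 1
  1+0 = 1
  0+1 = 1
  1+0 = 1
  1+0 = 1
  1+1 = 0 carry 1
  1+1+1 = 1 carry 1
  0+1+1 = 0 carry 1
  1+0+1 = 0 carry 1
  0+1+1 = 0 carry 1
  0+0+1 = 1
  0+0 = 0
  1+1 = 0 carry 1
  0+1+1 = 0 carry 1
  1+0+1 = 0 carry 1
  0+1+1 = 0 carry 1
  0+1+1 = 0 carry 1
  0+1+1 = 0 carry 1
  1+0+1 = 0 carry 1
  0+0+1 = 1
  0+0 = 0
  0+0 = 0
  1+1 = 0 carry 1
  0+1+1 = 0 carry 1
  0+1+1 = 0 carry 1
  0+0+1 = 1
  0+1 = 1
  0+1 = 1
  1+1 = 0 carry 1
  1+0+1 = 0 carry 1
  0+0+1 = 1
  0+0 = 0
  0+0 = 0
  0+0 = 0
  1+1 = 0 carry 1
  final carry 1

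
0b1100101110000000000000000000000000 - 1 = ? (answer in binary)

The trailing 25 digits are 0, so subtracting 1 borrows through: they become 1 and the next digit up decrements.

0b1100101101111111111111111111111111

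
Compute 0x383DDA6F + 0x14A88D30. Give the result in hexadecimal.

0x4CE6679F

Add column by column in base 16, right to left:
  F+0 = F
  6+3 = 9
  A+D = 7 carry 1
  D+8+1 = 6 carry 1
  D+8+1 = 6 carry 1
  3+A+1 = E
  8+4 = C
  3+1 = 4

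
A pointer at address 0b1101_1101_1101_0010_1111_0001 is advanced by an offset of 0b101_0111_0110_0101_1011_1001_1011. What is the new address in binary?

Add column by column in base 2, right to left:
  1+1 = 0 carry 1
  0+1+1 = 0 carry 1
  0+0+1 = 1
  0+1 = 1
  1+1 = 0 carry 1
  1+0+1 = 0 carry 1
  1+0+1 = 0 carry 1
  1+1+1 = 1 carry 1
  0+1+1 = 0 carry 1
  1+1+1 = 1 carry 1
  0+0+1 = 1
  0+1 = 1
  1+1 = 0 carry 1
  0+0+1 = 1
  1+1 = 0 carry 1
  1+0+1 = 0 carry 1
  1+0+1 = 0 carry 1
  0+1+1 = 0 carry 1
  1+1+1 = 1 carry 1
  1+0+1 = 0 carry 1
  1+1+1 = 1 carry 1
  0+1+1 = 0 carry 1
  1+1+1 = 1 carry 1
  1+0+1 = 0 carry 1
  0+1+1 = 0 carry 1
  0+0+1 = 1
  0+1 = 1

0b110010101000010111010001100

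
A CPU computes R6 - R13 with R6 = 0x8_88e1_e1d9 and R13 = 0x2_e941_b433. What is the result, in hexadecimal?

0x59fa02da6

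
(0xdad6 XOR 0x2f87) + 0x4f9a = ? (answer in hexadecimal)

First 0xdad6 XOR 0x2f87 = 0xf551.
Add column by column in base 16, right to left:
  1+a = b
  5+9 = e
  5+f = 4 carry 1
  f+4+1 = 4 carry 1
  final carry 1

0x144eb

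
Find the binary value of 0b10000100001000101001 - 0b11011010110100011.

Subtract column by column in base 2:
  1-1 → 0
  0-1 → 1 (borrow)
  0-0-1 → 1 (borrow)
  1-0-1 → 0
  0-0 → 0
  1-1 → 0
  0-0 → 0
  0-1 → 1 (borrow)
  0-1-1 → 0 (borrow)
  1-0-1 → 0
  0-1 → 1 (borrow)
  0-0-1 → 1 (borrow)
  0-1-1 → 0 (borrow)
  0-1-1 → 0 (borrow)
  1-0-1 → 0
  0-1 → 1 (borrow)
  0-1-1 → 0 (borrow)
  0-0-1 → 1 (borrow)
  0-0-1 → 1 (borrow)
  1-0-1 → 0

0b1101000110010000110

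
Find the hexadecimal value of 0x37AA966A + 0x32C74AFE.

0x6A71E168

Add column by column in base 16, right to left:
  A+E = 8 carry 1
  6+F+1 = 6 carry 1
  6+A+1 = 1 carry 1
  9+4+1 = E
  A+7 = 1 carry 1
  A+C+1 = 7 carry 1
  7+2+1 = A
  3+3 = 6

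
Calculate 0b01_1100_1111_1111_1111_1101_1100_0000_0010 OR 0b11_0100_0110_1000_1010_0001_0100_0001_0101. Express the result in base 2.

OR bit by bit (1 where either bit is 1):
  0111001111111111111101110000000010
| 1101000110100010100001010000010101
= 1111001111111111111101110000010111

0b1111001111111111111101110000010111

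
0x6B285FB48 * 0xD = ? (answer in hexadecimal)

Multiply each base-16 digit by 13, carrying:
  8×13 = 104 → write 8 carry 6
  4×13+6 = 58 → write A carry 3
  B×13+3 = 146 → write 2 carry 9
  F×13+9 = 204 → write C carry 12
  5×13+12 = 77 → write D carry 4
  8×13+4 = 108 → write C carry 6
  2×13+6 = 32 → write 0 carry 2
  B×13+2 = 145 → write 1 carry 9
  6×13+9 = 87 → write 7 carry 5
  remaining carry: 5

0x5710CDC2A8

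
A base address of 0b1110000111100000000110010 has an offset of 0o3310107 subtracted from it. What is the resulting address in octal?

0o155427753

0b1110000111100000000110010 = 0o160740062 in octal.
Subtract column by column in base 8:
  2-7 → 3 (borrow)
  6-0-1 → 5
  0-1 → 7 (borrow)
  0-0-1 → 7 (borrow)
  4-1-1 → 2
  7-3 → 4
  0-3 → 5 (borrow)
  6-0-1 → 5
  1-0 → 1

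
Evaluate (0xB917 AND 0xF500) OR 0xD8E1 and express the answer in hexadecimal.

0xB917 AND 0xF500 = 0xB100.
Then OR with 0xD8E1.

0xF9E1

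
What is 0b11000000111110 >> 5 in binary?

Right shift by 5: drop the 5 least-significant bits.

0b110000001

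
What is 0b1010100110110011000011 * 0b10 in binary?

0b10101001101100110000110

Multiply each base-2 digit by 2, carrying:
  1×2 = 2 → write 0 carry 1
  1×2+1 = 3 → write 1 carry 1
  0×2+1 = 1 → write 1
  0×2 = 0 → write 0
  0×2 = 0 → write 0
  0×2 = 0 → write 0
  1×2 = 2 → write 0 carry 1
  1×2+1 = 3 → write 1 carry 1
  0×2+1 = 1 → write 1
  0×2 = 0 → write 0
  1×2 = 2 → write 0 carry 1
  1×2+1 = 3 → write 1 carry 1
  0×2+1 = 1 → write 1
  1×2 = 2 → write 0 carry 1
  1×2+1 = 3 → write 1 carry 1
  0×2+1 = 1 → write 1
  0×2 = 0 → write 0
  1×2 = 2 → write 0 carry 1
  0×2+1 = 1 → write 1
  1×2 = 2 → write 0 carry 1
  0×2+1 = 1 → write 1
  1×2 = 2 → write 0 carry 1
  remaining carry: 1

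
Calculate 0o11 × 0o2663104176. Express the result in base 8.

Multiply each base-8 digit by 9, carrying:
  6×9 = 54 → write 6 carry 6
  7×9+6 = 69 → write 5 carry 8
  1×9+8 = 17 → write 1 carry 2
  4×9+2 = 38 → write 6 carry 4
  0×9+4 = 4 → write 4
  1×9 = 9 → write 1 carry 1
  3×9+1 = 28 → write 4 carry 3
  6×9+3 = 57 → write 1 carry 7
  6×9+7 = 61 → write 5 carry 7
  2×9+7 = 25 → write 1 carry 3
  remaining carry: 3

0o31514146156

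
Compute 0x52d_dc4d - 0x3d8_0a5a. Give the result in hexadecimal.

Subtract column by column in base 16:
  d-a → 3
  4-5 → f (borrow)
  c-a-1 → 1
  d-0 → d
  d-8 → 5
  2-d → 5 (borrow)
  5-3-1 → 1

0x155d1f3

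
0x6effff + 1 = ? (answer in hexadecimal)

0x6f0000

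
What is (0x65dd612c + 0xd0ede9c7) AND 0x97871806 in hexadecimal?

0x16830802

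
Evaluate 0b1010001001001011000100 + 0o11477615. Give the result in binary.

0b10011110001001001010001

0o11477615 = 0b1001100111111110001101 in binary.
Add column by column in base 2, right to left:
  0+1 = 1
  0+0 = 0
  1+1 = 0 carry 1
  0+1+1 = 0 carry 1
  0+0+1 = 1
  0+0 = 0
  1+0 = 1
  1+1 = 0 carry 1
  0+1+1 = 0 carry 1
  1+1+1 = 1 carry 1
  0+1+1 = 0 carry 1
  0+1+1 = 0 carry 1
  1+1+1 = 1 carry 1
  0+1+1 = 0 carry 1
  0+1+1 = 0 carry 1
  1+0+1 = 0 carry 1
  0+0+1 = 1
  0+1 = 1
  0+1 = 1
  1+0 = 1
  0+0 = 0
  1+1 = 0 carry 1
  final carry 1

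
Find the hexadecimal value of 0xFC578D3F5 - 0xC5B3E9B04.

0x36A3A38F1

Subtract column by column in base 16:
  5-4 → 1
  F-0 → F
  3-B → 8 (borrow)
  D-9-1 → 3
  8-E → A (borrow)
  7-3-1 → 3
  5-B → A (borrow)
  C-5-1 → 6
  F-C → 3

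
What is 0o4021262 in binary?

Each octal digit is 3 bits: 4=100 0=000 2=010 1=001 2=010 6=110 2=010.

0b100000010001010110010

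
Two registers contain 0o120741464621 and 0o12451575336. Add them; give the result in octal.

Add column by column in base 8, right to left:
  1+6 = 7
  2+3 = 5
  6+3 = 1 carry 1
  4+5+1 = 2 carry 1
  6+7+1 = 6 carry 1
  4+5+1 = 2 carry 1
  1+1+1 = 3
  4+5 = 1 carry 1
  7+4+1 = 4 carry 1
  0+2+1 = 3
  2+1 = 3
  1+0 = 1

0o133413262157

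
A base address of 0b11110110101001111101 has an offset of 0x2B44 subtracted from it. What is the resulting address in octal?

0o3637471

0b11110110101001111101 = 0o3665175 in octal.
0x2B44 = 0o25504 in octal.
Subtract column by column in base 8:
  5-4 → 1
  7-0 → 7
  1-5 → 4 (borrow)
  5-5-1 → 7 (borrow)
  6-2-1 → 3
  6-0 → 6
  3-0 → 3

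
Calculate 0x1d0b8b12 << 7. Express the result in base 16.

7 bits is not a whole number of base-16 digits; in binary: 11101000010111000101100010010 << 7 = 111010000101110001011000100100000000.

0xe85c58900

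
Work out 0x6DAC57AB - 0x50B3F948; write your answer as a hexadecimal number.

0x1CF85E63

Subtract column by column in base 16:
  B-8 → 3
  A-4 → 6
  7-9 → E (borrow)
  5-F-1 → 5 (borrow)
  C-3-1 → 8
  A-B → F (borrow)
  D-0-1 → C
  6-5 → 1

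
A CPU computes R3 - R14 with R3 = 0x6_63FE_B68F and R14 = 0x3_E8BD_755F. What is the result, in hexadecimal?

0x27B414130

Subtract column by column in base 16:
  F-F → 0
  8-5 → 3
  6-5 → 1
  B-7 → 4
  E-D → 1
  F-B → 4
  3-8 → B (borrow)
  6-E-1 → 7 (borrow)
  6-3-1 → 2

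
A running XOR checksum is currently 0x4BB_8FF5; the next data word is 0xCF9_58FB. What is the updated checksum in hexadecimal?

XOR each hex digit independently (no carries):
  4^C=8, B^F=4, B^9=2, 8^5=D, F^8=7, F^F=0, 5^B=E

0x842D70E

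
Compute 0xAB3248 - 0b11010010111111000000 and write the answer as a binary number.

0b100111100000001010001000

0xAB3248 = 0b101010110011001001001000 in binary.
Subtract column by column in base 2:
  0-0 → 0
  0-0 → 0
  0-0 → 0
  1-0 → 1
  0-0 → 0
  0-0 → 0
  1-1 → 0
  0-1 → 1 (borrow)
  0-1-1 → 0 (borrow)
  1-1-1 → 1 (borrow)
  0-1-1 → 0 (borrow)
  0-1-1 → 0 (borrow)
  1-0-1 → 0
  1-1 → 0
  0-0 → 0
  0-0 → 0
  1-1 → 0
  1-0 → 1
  0-1 → 1 (borrow)
  1-1-1 → 1 (borrow)
  0-0-1 → 1 (borrow)
  1-0-1 → 0
  0-0 → 0
  1-0 → 1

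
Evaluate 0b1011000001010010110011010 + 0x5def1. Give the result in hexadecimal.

0x166848b

0b1011000001010010110011010 = 0x160a59a in hexadecimal.
Add column by column in base 16, right to left:
  a+1 = b
  9+f = 8 carry 1
  5+e+1 = 4 carry 1
  a+d+1 = 8 carry 1
  0+5+1 = 6
  6+0 = 6
  1+0 = 1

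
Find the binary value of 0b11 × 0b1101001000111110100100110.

Multiply each base-2 digit by 3, carrying:
  0×3 = 0 → write 0
  1×3 = 3 → write 1 carry 1
  1×3+1 = 4 → write 0 carry 2
  0×3+2 = 2 → write 0 carry 1
  0×3+1 = 1 → write 1
  1×3 = 3 → write 1 carry 1
  0×3+1 = 1 → write 1
  0×3 = 0 → write 0
  1×3 = 3 → write 1 carry 1
  0×3+1 = 1 → write 1
  1×3 = 3 → write 1 carry 1
  1×3+1 = 4 → write 0 carry 2
  1×3+2 = 5 → write 1 carry 2
  1×3+2 = 5 → write 1 carry 2
  1×3+2 = 5 → write 1 carry 2
  0×3+2 = 2 → write 0 carry 1
  0×3+1 = 1 → write 1
  0×3 = 0 → write 0
  1×3 = 3 → write 1 carry 1
  0×3+1 = 1 → write 1
  0×3 = 0 → write 0
  1×3 = 3 → write 1 carry 1
  0×3+1 = 1 → write 1
  1×3 = 3 → write 1 carry 1
  1×3+1 = 4 → write 0 carry 2
  remaining carry: 10

0b100111011010111011101110010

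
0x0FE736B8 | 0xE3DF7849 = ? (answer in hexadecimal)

0xEFFF7EF9

OR each hex digit independently (no carries):
  0|E=E, F|3=F, E|D=F, 7|F=F, 3|7=7, 6|8=E, B|4=F, 8|9=9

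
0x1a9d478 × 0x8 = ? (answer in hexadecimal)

0xd4ea3c0

Multiply each base-16 digit by 8, carrying:
  8×8 = 64 → write 0 carry 4
  7×8+4 = 60 → write c carry 3
  4×8+3 = 35 → write 3 carry 2
  d×8+2 = 106 → write a carry 6
  9×8+6 = 78 → write e carry 4
  a×8+4 = 84 → write 4 carry 5
  1×8+5 = 13 → write d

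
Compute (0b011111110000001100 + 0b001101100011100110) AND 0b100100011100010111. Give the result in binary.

0b100100010000010010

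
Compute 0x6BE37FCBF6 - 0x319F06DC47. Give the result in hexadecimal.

0x3A4478EFAF

Subtract column by column in base 16:
  6-7 → F (borrow)
  F-4-1 → A
  B-C → F (borrow)
  C-D-1 → E (borrow)
  F-6-1 → 8
  7-0 → 7
  3-F → 4 (borrow)
  E-9-1 → 4
  B-1 → A
  6-3 → 3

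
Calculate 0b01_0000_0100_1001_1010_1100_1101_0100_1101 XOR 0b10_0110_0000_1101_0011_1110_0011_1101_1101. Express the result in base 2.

XOR bit by bit (1 where the bits differ):
  0100000100100110101100110101001101
^ 1001100000110100111110001111011101
= 1101100100010010010010111010010000

0b1101100100010010010010111010010000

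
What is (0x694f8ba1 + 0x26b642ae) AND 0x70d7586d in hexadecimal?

0x1005484d

Add column by column in base 16, right to left:
  1+e = f
  a+a = 4 carry 1
  b+2+1 = e
  8+4 = c
  f+6 = 5 carry 1
  4+b+1 = 0 carry 1
  9+6+1 = 0 carry 1
  6+2+1 = 9
Sum = 0x9005ce4f; now AND with 0x70d7586d:
  9&7=1, 0&0=0, 0&d=0, 5&7=5, c&5=4, e&8=8, 4&6=4, f&d=d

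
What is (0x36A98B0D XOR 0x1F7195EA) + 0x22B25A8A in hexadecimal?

0x4C8A7971

First 0x36A98B0D XOR 0x1F7195EA = 0x29D81EE7.
Add column by column in base 16, right to left:
  7+A = 1 carry 1
  E+8+1 = 7 carry 1
  E+A+1 = 9 carry 1
  1+5+1 = 7
  8+2 = A
  D+B = 8 carry 1
  9+2+1 = C
  2+2 = 4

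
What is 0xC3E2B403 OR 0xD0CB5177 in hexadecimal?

0xD3EBF577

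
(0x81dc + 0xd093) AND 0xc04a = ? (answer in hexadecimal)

0x404a

Add column by column in base 16, right to left:
  c+3 = f
  d+9 = 6 carry 1
  1+0+1 = 2
  8+d = 5 carry 1
  final carry 1
Sum = 0x1526f; now AND with 0xc04a:
  1&0=0, 5&c=4, 2&0=0, 6&4=4, f&a=a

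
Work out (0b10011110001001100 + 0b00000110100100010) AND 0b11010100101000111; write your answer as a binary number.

Add column by column in base 2, right to left:
  0+0 = 0
  0+1 = 1
  1+0 = 1
  1+0 = 1
  0+0 = 0
  0+1 = 1
  1+0 = 1
  0+0 = 0
  0+1 = 1
  0+0 = 0
  1+1 = 0 carry 1
  1+1+1 = 1 carry 1
  1+0+1 = 0 carry 1
  1+0+1 = 0 carry 1
  0+0+1 = 1
  0+0 = 0
  1+0 = 1
Sum = 0b10100100101101110; now AND with 0b11010100101000111:
  10100100101101110
& 11010100101000111
= 10000100101000110

0b10000100101000110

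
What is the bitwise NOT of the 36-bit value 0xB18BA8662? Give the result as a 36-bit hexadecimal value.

Each hex digit d becomes F−d:
  B→4, 1→E, 8→7, B→4, A→5, 8→7, 6→9, 6→9, 2→D

0x4E745799D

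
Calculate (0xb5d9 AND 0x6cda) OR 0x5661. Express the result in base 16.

0xb5d9 AND 0x6cda = 0x24d8.
Then OR with 0x5661.

0x76f9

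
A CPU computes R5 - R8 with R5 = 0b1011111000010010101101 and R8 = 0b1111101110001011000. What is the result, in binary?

Subtract column by column in base 2:
  1-0 → 1
  0-0 → 0
  1-0 → 1
  1-1 → 0
  0-1 → 1 (borrow)
  1-0-1 → 0
  0-1 → 1 (borrow)
  1-0-1 → 0
  0-0 → 0
  0-0 → 0
  1-1 → 0
  0-1 → 1 (borrow)
  0-1-1 → 0 (borrow)
  0-0-1 → 1 (borrow)
  0-1-1 → 0 (borrow)
  1-1-1 → 1 (borrow)
  1-1-1 → 1 (borrow)
  1-1-1 → 1 (borrow)
  1-1-1 → 1 (borrow)
  1-0-1 → 0
  0-0 → 0
  1-0 → 1

0b1001111010100001010101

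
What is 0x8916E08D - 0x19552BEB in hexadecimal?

Subtract column by column in base 16:
  D-B → 2
  8-E → A (borrow)
  0-B-1 → 4 (borrow)
  E-2-1 → B
  6-5 → 1
  1-5 → C (borrow)
  9-9-1 → F (borrow)
  8-1-1 → 6

0x6FC1B4A2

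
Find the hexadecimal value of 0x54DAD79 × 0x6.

Multiply each base-16 digit by 6, carrying:
  9×6 = 54 → write 6 carry 3
  7×6+3 = 45 → write D carry 2
  D×6+2 = 80 → write 0 carry 5
  A×6+5 = 65 → write 1 carry 4
  D×6+4 = 82 → write 2 carry 5
  4×6+5 = 29 → write D carry 1
  5×6+1 = 31 → write F carry 1
  remaining carry: 1

0x1FD210D6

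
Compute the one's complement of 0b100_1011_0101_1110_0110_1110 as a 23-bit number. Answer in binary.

Invert each bit: 10010110101111001101110 → 01101001010000110010001.

0b01101001010000110010001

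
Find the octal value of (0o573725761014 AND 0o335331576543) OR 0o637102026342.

0o737323566342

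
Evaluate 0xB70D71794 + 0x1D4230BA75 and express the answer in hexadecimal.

0x28B307D209

Add column by column in base 16, right to left:
  4+5 = 9
  9+7 = 0 carry 1
  7+A+1 = 2 carry 1
  1+B+1 = D
  7+0 = 7
  D+3 = 0 carry 1
  0+2+1 = 3
  7+4 = B
  B+D = 8 carry 1
  0+1+1 = 2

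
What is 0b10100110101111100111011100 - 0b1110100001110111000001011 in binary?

Subtract column by column in base 2:
  0-1 → 1 (borrow)
  0-1-1 → 0 (borrow)
  1-0-1 → 0
  1-1 → 0
  1-0 → 1
  0-0 → 0
  1-0 → 1
  1-0 → 1
  1-0 → 1
  0-1 → 1 (borrow)
  0-1-1 → 0 (borrow)
  1-1-1 → 1 (borrow)
  1-0-1 → 0
  1-1 → 0
  1-1 → 0
  1-1 → 0
  0-0 → 0
  1-0 → 1
  0-0 → 0
  1-0 → 1
  1-1 → 0
  0-0 → 0
  0-1 → 1 (borrow)
  1-1-1 → 1 (borrow)
  0-1-1 → 0 (borrow)
  1-0-1 → 0

0b110010100000101111010001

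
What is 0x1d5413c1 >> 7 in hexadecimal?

7 bits is not a whole number of base-16 digits; in binary: 11101010101000001001111000001 >> 7 = 1110101010100000100111.

0x3aa827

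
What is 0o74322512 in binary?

0b111100011010010101001010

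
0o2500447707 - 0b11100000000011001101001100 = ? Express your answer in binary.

0b10001100000100001110001111011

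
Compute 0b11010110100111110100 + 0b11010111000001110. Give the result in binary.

Add column by column in base 2, right to left:
  0+0 = 0
  0+1 = 1
  1+1 = 0 carry 1
  0+1+1 = 0 carry 1
  1+0+1 = 0 carry 1
  1+0+1 = 0 carry 1
  1+0+1 = 0 carry 1
  1+0+1 = 0 carry 1
  1+0+1 = 0 carry 1
  0+1+1 = 0 carry 1
  0+1+1 = 0 carry 1
  1+1+1 = 1 carry 1
  0+0+1 = 1
  1+1 = 0 carry 1
  1+0+1 = 0 carry 1
  0+1+1 = 0 carry 1
  1+1+1 = 1 carry 1
  0+0+1 = 1
  1+0 = 1
  1+0 = 1

0b11110001100000000010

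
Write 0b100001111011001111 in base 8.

0o417317

Group the bits in threes: 100 001 111 011 001 111 → 417317.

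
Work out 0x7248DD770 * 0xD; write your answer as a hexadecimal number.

0x5CDB33F0B0

Multiply each base-16 digit by 13, carrying:
  0×13 = 0 → write 0
  7×13 = 91 → write B carry 5
  7×13+5 = 96 → write 0 carry 6
  D×13+6 = 175 → write F carry 10
  D×13+10 = 179 → write 3 carry 11
  8×13+11 = 115 → write 3 carry 7
  4×13+7 = 59 → write B carry 3
  2×13+3 = 29 → write D carry 1
  7×13+1 = 92 → write C carry 5
  remaining carry: 5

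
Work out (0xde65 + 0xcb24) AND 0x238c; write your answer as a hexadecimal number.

0x2188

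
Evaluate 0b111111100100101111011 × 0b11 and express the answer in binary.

Multiply each base-2 digit by 3, carrying:
  1×3 = 3 → write 1 carry 1
  1×3+1 = 4 → write 0 carry 2
  0×3+2 = 2 → write 0 carry 1
  1×3+1 = 4 → write 0 carry 2
  1×3+2 = 5 → write 1 carry 2
  1×3+2 = 5 → write 1 carry 2
  1×3+2 = 5 → write 1 carry 2
  0×3+2 = 2 → write 0 carry 1
  1×3+1 = 4 → write 0 carry 2
  0×3+2 = 2 → write 0 carry 1
  0×3+1 = 1 → write 1
  1×3 = 3 → write 1 carry 1
  0×3+1 = 1 → write 1
  0×3 = 0 → write 0
  1×3 = 3 → write 1 carry 1
  1×3+1 = 4 → write 0 carry 2
  1×3+2 = 5 → write 1 carry 2
  1×3+2 = 5 → write 1 carry 2
  1×3+2 = 5 → write 1 carry 2
  1×3+2 = 5 → write 1 carry 2
  1×3+2 = 5 → write 1 carry 2
  remaining carry: 10

0b10111110101110001110001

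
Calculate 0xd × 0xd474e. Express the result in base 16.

0xac9ef6

Multiply each base-16 digit by 13, carrying:
  e×13 = 182 → write 6 carry 11
  4×13+11 = 63 → write f carry 3
  7×13+3 = 94 → write e carry 5
  4×13+5 = 57 → write 9 carry 3
  d×13+3 = 172 → write c carry 10
  remaining carry: a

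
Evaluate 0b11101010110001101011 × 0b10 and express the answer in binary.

0b111010101100011010110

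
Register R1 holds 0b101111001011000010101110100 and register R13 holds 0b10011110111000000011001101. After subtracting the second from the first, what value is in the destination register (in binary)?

0b11011010100000010010100111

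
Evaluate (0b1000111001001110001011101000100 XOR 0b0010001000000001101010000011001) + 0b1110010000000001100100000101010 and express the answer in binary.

0b11001000001010001000101110000111

First 0b1000111001001110001011101000100 XOR 0b0010001000000001101010000011001 = 0b1010110001001111100001101011101.
Add column by column in base 2, right to left:
  1+0 = 1
  0+1 = 1
  1+0 = 1
  1+1 = 0 carry 1
  1+0+1 = 0 carry 1
  0+1+1 = 0 carry 1
  1+0+1 = 0 carry 1
  0+0+1 = 1
  1+0 = 1
  1+0 = 1
  0+0 = 0
  0+1 = 1
  0+0 = 0
  0+0 = 0
  1+1 = 0 carry 1
  1+1+1 = 1 carry 1
  1+0+1 = 0 carry 1
  1+0+1 = 0 carry 1
  1+0+1 = 0 carry 1
  0+0+1 = 1
  0+0 = 0
  1+0 = 1
  0+0 = 0
  0+0 = 0
  0+0 = 0
  1+1 = 0 carry 1
  1+0+1 = 0 carry 1
  0+0+1 = 1
  1+1 = 0 carry 1
  0+1+1 = 0 carry 1
  1+1+1 = 1 carry 1
  final carry 1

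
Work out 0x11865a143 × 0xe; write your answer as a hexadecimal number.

0xf558ed1aa

Multiply each base-16 digit by 14, carrying:
  3×14 = 42 → write a carry 2
  4×14+2 = 58 → write a carry 3
  1×14+3 = 17 → write 1 carry 1
  a×14+1 = 141 → write d carry 8
  5×14+8 = 78 → write e carry 4
  6×14+4 = 88 → write 8 carry 5
  8×14+5 = 117 → write 5 carry 7
  1×14+7 = 21 → write 5 carry 1
  1×14+1 = 15 → write f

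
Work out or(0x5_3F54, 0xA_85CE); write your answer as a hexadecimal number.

OR each hex digit independently (no carries):
  5|A=F, 3|8=B, F|5=F, 5|C=D, 4|E=E

0xFBFDE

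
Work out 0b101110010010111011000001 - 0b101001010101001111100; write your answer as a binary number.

0b101001001000010001000101

Subtract column by column in base 2:
  1-0 → 1
  0-0 → 0
  0-1 → 1 (borrow)
  0-1-1 → 0 (borrow)
  0-1-1 → 0 (borrow)
  0-1-1 → 0 (borrow)
  1-1-1 → 1 (borrow)
  1-0-1 → 0
  0-0 → 0
  1-1 → 0
  1-0 → 1
  1-1 → 0
  0-0 → 0
  1-1 → 0
  0-0 → 0
  0-1 → 1 (borrow)
  1-0-1 → 0
  0-0 → 0
  0-1 → 1 (borrow)
  1-0-1 → 0
  1-1 → 0
  1-0 → 1
  0-0 → 0
  1-0 → 1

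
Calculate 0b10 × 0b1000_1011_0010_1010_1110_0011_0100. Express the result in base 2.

0b10001011001010101110001101000

Multiply each base-2 digit by 2, carrying:
  0×2 = 0 → write 0
  0×2 = 0 → write 0
  1×2 = 2 → write 0 carry 1
  0×2+1 = 1 → write 1
  1×2 = 2 → write 0 carry 1
  1×2+1 = 3 → write 1 carry 1
  0×2+1 = 1 → write 1
  0×2 = 0 → write 0
  0×2 = 0 → write 0
  1×2 = 2 → write 0 carry 1
  1×2+1 = 3 → write 1 carry 1
  1×2+1 = 3 → write 1 carry 1
  0×2+1 = 1 → write 1
  1×2 = 2 → write 0 carry 1
  0×2+1 = 1 → write 1
  1×2 = 2 → write 0 carry 1
  0×2+1 = 1 → write 1
  1×2 = 2 → write 0 carry 1
  0×2+1 = 1 → write 1
  0×2 = 0 → write 0
  1×2 = 2 → write 0 carry 1
  1×2+1 = 3 → write 1 carry 1
  0×2+1 = 1 → write 1
  1×2 = 2 → write 0 carry 1
  0×2+1 = 1 → write 1
  0×2 = 0 → write 0
  0×2 = 0 → write 0
  1×2 = 2 → write 0 carry 1
  remaining carry: 1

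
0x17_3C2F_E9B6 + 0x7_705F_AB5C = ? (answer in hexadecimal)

0x1EAC8F9512

Add column by column in base 16, right to left:
  6+C = 2 carry 1
  B+5+1 = 1 carry 1
  9+B+1 = 5 carry 1
  E+A+1 = 9 carry 1
  F+F+1 = F carry 1
  2+5+1 = 8
  C+0 = C
  3+7 = A
  7+7 = E
  1+0 = 1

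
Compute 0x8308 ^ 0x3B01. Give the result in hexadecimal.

0xB809

XOR each hex digit independently (no carries):
  8^3=B, 3^B=8, 0^0=0, 8^1=9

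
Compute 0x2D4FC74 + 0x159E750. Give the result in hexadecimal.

Add column by column in base 16, right to left:
  4+0 = 4
  7+5 = C
  C+7 = 3 carry 1
  F+E+1 = E carry 1
  4+9+1 = E
  D+5 = 2 carry 1
  2+1+1 = 4

0x42EE3C4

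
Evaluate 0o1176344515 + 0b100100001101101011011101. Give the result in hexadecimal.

0xA8AA42A

0o1176344515 = 0x9F9C94D in hexadecimal.
0b100100001101101011011101 = 0x90DADD in hexadecimal.
Add column by column in base 16, right to left:
  D+D = A carry 1
  4+D+1 = 2 carry 1
  9+A+1 = 4 carry 1
  C+D+1 = A carry 1
  9+0+1 = A
  F+9 = 8 carry 1
  9+0+1 = A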